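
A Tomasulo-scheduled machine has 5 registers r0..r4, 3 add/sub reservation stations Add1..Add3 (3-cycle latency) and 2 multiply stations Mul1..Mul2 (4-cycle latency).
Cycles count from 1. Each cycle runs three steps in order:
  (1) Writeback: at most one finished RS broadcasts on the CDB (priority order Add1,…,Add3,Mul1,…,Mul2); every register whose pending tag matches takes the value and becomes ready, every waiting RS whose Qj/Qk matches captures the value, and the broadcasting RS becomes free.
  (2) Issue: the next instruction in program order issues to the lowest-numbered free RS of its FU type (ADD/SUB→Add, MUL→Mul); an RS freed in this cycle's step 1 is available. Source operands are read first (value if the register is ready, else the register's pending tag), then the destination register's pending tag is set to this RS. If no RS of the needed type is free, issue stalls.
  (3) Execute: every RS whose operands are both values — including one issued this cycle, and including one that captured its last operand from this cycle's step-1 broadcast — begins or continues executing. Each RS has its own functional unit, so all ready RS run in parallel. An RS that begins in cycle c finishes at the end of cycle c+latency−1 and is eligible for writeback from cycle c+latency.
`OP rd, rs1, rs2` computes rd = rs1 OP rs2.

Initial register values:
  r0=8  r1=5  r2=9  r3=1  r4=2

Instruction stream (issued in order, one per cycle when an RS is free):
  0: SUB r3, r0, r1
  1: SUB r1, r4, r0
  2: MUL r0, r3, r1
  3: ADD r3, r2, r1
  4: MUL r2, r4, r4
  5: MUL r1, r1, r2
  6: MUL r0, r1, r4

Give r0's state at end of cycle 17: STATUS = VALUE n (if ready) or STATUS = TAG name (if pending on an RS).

STATUS = TAG Mul2

  c1: issue SUB r3<-Add1  regs: r0:8,r1:5,r2:9,r3:Add1,r4:2
  c2: issue SUB r1<-Add2  regs: r0:8,r1:Add2,r2:9,r3:Add1,r4:2
  c3: issue MUL r0<-Mul1  regs: r0:Mul1,r1:Add2,r2:9,r3:Add1,r4:2
  c4: CDB Add1=3; issue ADD r3<-Add1  regs: r0:Mul1,r1:Add2,r2:9,r3:Add1,r4:2
  c5: CDB Add2=-6; issue MUL r2<-Mul2  regs: r0:Mul1,r1:-6,r2:Mul2,r3:Add1,r4:2
  c6: stall  regs: r0:Mul1,r1:-6,r2:Mul2,r3:Add1,r4:2
  c7: stall  regs: r0:Mul1,r1:-6,r2:Mul2,r3:Add1,r4:2
  c8: CDB Add1=3; stall  regs: r0:Mul1,r1:-6,r2:Mul2,r3:3,r4:2
  c9: CDB Mul1=-18; issue MUL r1<-Mul1  regs: r0:-18,r1:Mul1,r2:Mul2,r3:3,r4:2
  c10: CDB Mul2=4; issue MUL r0<-Mul2  regs: r0:Mul2,r1:Mul1,r2:4,r3:3,r4:2
  c11: -  regs: r0:Mul2,r1:Mul1,r2:4,r3:3,r4:2
  c12: -  regs: r0:Mul2,r1:Mul1,r2:4,r3:3,r4:2
  c13: -  regs: r0:Mul2,r1:Mul1,r2:4,r3:3,r4:2
  c14: CDB Mul1=-24  regs: r0:Mul2,r1:-24,r2:4,r3:3,r4:2
  c15: -  regs: r0:Mul2,r1:-24,r2:4,r3:3,r4:2
  c16: -  regs: r0:Mul2,r1:-24,r2:4,r3:3,r4:2
  c17: -  regs: r0:Mul2,r1:-24,r2:4,r3:3,r4:2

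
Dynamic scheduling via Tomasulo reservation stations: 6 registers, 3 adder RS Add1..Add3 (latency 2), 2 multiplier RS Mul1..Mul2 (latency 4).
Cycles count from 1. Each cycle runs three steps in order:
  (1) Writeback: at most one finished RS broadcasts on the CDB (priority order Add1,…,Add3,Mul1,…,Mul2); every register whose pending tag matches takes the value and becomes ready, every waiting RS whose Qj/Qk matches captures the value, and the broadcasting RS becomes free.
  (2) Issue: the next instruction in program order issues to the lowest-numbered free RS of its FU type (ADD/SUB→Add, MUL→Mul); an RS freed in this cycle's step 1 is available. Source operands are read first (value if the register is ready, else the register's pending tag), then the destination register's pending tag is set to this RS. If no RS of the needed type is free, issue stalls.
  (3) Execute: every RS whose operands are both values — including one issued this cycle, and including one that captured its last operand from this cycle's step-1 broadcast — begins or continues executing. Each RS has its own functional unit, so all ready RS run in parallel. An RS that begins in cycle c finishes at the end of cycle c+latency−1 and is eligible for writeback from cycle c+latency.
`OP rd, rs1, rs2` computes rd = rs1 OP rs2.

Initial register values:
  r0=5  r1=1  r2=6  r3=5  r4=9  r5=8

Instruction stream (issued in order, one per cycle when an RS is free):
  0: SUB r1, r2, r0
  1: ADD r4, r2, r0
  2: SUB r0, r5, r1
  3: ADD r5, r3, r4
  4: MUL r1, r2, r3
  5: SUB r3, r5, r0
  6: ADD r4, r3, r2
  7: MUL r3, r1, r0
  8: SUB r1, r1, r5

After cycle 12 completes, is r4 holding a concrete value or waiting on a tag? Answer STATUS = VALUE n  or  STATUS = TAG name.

c1: issue SUB r1<-Add1 | r0:5,r1:Add1,r2:6,r3:5,r4:9,r5:8
c2: issue ADD r4<-Add2 | r0:5,r1:Add1,r2:6,r3:5,r4:Add2,r5:8
c3: CDB Add1=1; issue SUB r0<-Add1 | r0:Add1,r1:1,r2:6,r3:5,r4:Add2,r5:8
c4: CDB Add2=11; issue ADD r5<-Add2 | r0:Add1,r1:1,r2:6,r3:5,r4:11,r5:Add2
c5: CDB Add1=7; issue MUL r1<-Mul1 | r0:7,r1:Mul1,r2:6,r3:5,r4:11,r5:Add2
c6: CDB Add2=16; issue SUB r3<-Add1 | r0:7,r1:Mul1,r2:6,r3:Add1,r4:11,r5:16
c7: issue ADD r4<-Add2 | r0:7,r1:Mul1,r2:6,r3:Add1,r4:Add2,r5:16
c8: CDB Add1=9; issue MUL r3<-Mul2 | r0:7,r1:Mul1,r2:6,r3:Mul2,r4:Add2,r5:16
c9: CDB Mul1=30; issue SUB r1<-Add1 | r0:7,r1:Add1,r2:6,r3:Mul2,r4:Add2,r5:16
c10: CDB Add2=15 | r0:7,r1:Add1,r2:6,r3:Mul2,r4:15,r5:16
c11: CDB Add1=14 | r0:7,r1:14,r2:6,r3:Mul2,r4:15,r5:16
c12: - | r0:7,r1:14,r2:6,r3:Mul2,r4:15,r5:16

STATUS = VALUE 15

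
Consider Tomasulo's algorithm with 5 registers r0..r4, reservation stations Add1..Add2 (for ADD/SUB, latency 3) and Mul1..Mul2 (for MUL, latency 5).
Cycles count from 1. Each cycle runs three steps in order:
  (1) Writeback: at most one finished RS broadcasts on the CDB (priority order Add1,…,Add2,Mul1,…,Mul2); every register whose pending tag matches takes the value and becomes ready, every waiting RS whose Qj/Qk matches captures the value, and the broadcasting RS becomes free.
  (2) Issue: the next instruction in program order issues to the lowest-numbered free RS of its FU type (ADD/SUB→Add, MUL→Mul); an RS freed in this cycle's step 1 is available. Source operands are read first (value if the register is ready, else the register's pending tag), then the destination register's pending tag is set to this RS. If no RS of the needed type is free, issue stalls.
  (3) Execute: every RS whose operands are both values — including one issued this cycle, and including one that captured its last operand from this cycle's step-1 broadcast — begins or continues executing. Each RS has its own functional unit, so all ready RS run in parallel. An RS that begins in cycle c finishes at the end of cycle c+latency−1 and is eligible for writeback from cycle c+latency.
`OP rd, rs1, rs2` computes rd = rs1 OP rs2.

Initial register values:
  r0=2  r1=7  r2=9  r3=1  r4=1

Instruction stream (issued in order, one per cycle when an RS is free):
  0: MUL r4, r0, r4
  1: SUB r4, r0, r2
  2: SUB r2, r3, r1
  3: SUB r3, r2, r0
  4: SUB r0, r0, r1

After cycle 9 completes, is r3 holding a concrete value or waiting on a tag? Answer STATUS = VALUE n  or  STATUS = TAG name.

cycle 1: issue MUL r4<-Mul1 // r0:2,r1:7,r2:9,r3:1,r4:Mul1
cycle 2: issue SUB r4<-Add1 // r0:2,r1:7,r2:9,r3:1,r4:Add1
cycle 3: issue SUB r2<-Add2 // r0:2,r1:7,r2:Add2,r3:1,r4:Add1
cycle 4: stall // r0:2,r1:7,r2:Add2,r3:1,r4:Add1
cycle 5: CDB Add1=-7; issue SUB r3<-Add1 // r0:2,r1:7,r2:Add2,r3:Add1,r4:-7
cycle 6: CDB Add2=-6; issue SUB r0<-Add2 // r0:Add2,r1:7,r2:-6,r3:Add1,r4:-7
cycle 7: CDB Mul1=2 // r0:Add2,r1:7,r2:-6,r3:Add1,r4:-7
cycle 8: - // r0:Add2,r1:7,r2:-6,r3:Add1,r4:-7
cycle 9: CDB Add1=-8 // r0:Add2,r1:7,r2:-6,r3:-8,r4:-7

STATUS = VALUE -8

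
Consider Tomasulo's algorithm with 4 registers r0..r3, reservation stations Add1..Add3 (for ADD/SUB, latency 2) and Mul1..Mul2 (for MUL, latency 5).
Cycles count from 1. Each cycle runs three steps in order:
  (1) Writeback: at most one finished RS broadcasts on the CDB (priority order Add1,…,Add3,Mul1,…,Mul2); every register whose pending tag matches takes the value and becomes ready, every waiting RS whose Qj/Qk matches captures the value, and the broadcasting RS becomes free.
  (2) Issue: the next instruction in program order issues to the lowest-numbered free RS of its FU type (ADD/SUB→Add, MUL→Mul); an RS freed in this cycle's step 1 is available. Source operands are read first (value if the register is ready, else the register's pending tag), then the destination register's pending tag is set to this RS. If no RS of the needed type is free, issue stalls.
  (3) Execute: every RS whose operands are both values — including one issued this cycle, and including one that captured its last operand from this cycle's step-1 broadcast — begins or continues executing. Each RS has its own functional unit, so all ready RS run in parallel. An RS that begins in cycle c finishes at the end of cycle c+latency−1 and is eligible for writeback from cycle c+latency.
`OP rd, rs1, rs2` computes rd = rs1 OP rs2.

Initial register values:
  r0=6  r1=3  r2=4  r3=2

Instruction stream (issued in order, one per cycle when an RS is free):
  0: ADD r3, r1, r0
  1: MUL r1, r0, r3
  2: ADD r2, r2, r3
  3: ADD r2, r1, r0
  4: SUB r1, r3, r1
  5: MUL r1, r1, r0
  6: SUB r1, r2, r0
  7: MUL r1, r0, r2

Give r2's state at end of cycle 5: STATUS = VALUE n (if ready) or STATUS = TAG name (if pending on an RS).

STATUS = TAG Add2

c1: issue ADD r3<-Add1 | r0:6,r1:3,r2:4,r3:Add1
c2: issue MUL r1<-Mul1 | r0:6,r1:Mul1,r2:4,r3:Add1
c3: CDB Add1=9; issue ADD r2<-Add1 | r0:6,r1:Mul1,r2:Add1,r3:9
c4: issue ADD r2<-Add2 | r0:6,r1:Mul1,r2:Add2,r3:9
c5: CDB Add1=13; issue SUB r1<-Add1 | r0:6,r1:Add1,r2:Add2,r3:9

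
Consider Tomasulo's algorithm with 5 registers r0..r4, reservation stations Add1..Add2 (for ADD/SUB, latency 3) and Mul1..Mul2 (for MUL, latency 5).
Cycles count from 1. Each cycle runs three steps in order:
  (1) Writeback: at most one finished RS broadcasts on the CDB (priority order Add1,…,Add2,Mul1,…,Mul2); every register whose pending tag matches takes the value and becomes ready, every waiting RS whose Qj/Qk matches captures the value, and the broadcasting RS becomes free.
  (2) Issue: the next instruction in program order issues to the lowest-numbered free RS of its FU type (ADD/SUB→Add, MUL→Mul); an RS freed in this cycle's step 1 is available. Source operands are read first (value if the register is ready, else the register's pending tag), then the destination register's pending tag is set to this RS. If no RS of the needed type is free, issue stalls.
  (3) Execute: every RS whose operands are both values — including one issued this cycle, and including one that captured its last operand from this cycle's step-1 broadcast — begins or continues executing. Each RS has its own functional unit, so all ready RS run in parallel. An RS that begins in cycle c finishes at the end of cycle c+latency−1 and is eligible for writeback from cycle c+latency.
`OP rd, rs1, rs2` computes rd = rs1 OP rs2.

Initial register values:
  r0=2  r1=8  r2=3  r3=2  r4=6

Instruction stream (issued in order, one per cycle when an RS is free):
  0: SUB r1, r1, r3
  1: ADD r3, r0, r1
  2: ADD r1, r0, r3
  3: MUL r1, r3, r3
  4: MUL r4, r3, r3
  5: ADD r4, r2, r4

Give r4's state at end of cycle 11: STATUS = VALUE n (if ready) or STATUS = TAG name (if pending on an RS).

STATUS = TAG Add2

  c1: issue SUB r1<-Add1  regs: r0:2,r1:Add1,r2:3,r3:2,r4:6
  c2: issue ADD r3<-Add2  regs: r0:2,r1:Add1,r2:3,r3:Add2,r4:6
  c3: stall  regs: r0:2,r1:Add1,r2:3,r3:Add2,r4:6
  c4: CDB Add1=6; issue ADD r1<-Add1  regs: r0:2,r1:Add1,r2:3,r3:Add2,r4:6
  c5: issue MUL r1<-Mul1  regs: r0:2,r1:Mul1,r2:3,r3:Add2,r4:6
  c6: issue MUL r4<-Mul2  regs: r0:2,r1:Mul1,r2:3,r3:Add2,r4:Mul2
  c7: CDB Add2=8; issue ADD r4<-Add2  regs: r0:2,r1:Mul1,r2:3,r3:8,r4:Add2
  c8: -  regs: r0:2,r1:Mul1,r2:3,r3:8,r4:Add2
  c9: -  regs: r0:2,r1:Mul1,r2:3,r3:8,r4:Add2
  c10: CDB Add1=10  regs: r0:2,r1:Mul1,r2:3,r3:8,r4:Add2
  c11: -  regs: r0:2,r1:Mul1,r2:3,r3:8,r4:Add2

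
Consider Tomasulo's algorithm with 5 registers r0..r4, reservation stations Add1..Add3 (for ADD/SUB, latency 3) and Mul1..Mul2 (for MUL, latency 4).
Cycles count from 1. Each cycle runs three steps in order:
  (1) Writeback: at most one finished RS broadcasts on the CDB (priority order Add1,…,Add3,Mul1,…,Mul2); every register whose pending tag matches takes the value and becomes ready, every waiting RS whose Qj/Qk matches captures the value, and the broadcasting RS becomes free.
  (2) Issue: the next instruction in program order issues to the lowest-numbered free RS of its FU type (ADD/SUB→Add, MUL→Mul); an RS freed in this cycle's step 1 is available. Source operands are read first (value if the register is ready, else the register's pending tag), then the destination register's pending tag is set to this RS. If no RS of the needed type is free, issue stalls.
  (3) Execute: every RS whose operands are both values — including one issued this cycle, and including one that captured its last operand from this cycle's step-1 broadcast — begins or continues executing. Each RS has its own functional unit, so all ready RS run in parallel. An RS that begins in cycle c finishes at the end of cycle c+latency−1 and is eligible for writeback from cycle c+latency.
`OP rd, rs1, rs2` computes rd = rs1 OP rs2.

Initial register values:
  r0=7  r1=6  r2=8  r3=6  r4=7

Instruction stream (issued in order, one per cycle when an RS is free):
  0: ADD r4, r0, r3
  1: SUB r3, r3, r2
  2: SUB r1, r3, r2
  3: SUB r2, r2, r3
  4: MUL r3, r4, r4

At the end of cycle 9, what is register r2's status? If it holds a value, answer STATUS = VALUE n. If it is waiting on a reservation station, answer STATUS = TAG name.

c1: issue ADD r4<-Add1 | r0:7,r1:6,r2:8,r3:6,r4:Add1
c2: issue SUB r3<-Add2 | r0:7,r1:6,r2:8,r3:Add2,r4:Add1
c3: issue SUB r1<-Add3 | r0:7,r1:Add3,r2:8,r3:Add2,r4:Add1
c4: CDB Add1=13; issue SUB r2<-Add1 | r0:7,r1:Add3,r2:Add1,r3:Add2,r4:13
c5: CDB Add2=-2; issue MUL r3<-Mul1 | r0:7,r1:Add3,r2:Add1,r3:Mul1,r4:13
c6: - | r0:7,r1:Add3,r2:Add1,r3:Mul1,r4:13
c7: - | r0:7,r1:Add3,r2:Add1,r3:Mul1,r4:13
c8: CDB Add1=10 | r0:7,r1:Add3,r2:10,r3:Mul1,r4:13
c9: CDB Add3=-10 | r0:7,r1:-10,r2:10,r3:Mul1,r4:13

STATUS = VALUE 10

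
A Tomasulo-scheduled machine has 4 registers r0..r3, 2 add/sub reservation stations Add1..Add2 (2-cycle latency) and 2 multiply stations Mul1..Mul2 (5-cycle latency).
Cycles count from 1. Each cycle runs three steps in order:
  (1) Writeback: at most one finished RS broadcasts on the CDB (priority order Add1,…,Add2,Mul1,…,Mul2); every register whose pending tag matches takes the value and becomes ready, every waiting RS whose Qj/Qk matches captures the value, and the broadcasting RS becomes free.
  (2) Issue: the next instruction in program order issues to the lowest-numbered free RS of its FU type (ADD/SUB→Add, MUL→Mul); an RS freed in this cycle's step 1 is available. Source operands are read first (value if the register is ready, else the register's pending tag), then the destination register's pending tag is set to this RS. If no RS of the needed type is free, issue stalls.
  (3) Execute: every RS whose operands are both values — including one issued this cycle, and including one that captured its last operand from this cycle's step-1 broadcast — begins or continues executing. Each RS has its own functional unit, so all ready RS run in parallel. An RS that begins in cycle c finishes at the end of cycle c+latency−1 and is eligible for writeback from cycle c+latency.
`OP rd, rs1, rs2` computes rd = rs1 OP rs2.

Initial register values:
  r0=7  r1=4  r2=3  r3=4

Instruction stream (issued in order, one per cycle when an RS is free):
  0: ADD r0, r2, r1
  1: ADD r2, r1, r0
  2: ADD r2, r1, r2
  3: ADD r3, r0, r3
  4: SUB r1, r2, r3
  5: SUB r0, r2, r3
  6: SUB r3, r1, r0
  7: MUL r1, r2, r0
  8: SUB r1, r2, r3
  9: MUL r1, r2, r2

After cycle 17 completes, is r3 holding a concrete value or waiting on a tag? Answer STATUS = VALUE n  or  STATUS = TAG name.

STATUS = VALUE 0

c1: issue ADD r0<-Add1 | r0:Add1,r1:4,r2:3,r3:4
c2: issue ADD r2<-Add2 | r0:Add1,r1:4,r2:Add2,r3:4
c3: CDB Add1=7; issue ADD r2<-Add1 | r0:7,r1:4,r2:Add1,r3:4
c4: stall | r0:7,r1:4,r2:Add1,r3:4
c5: CDB Add2=11; issue ADD r3<-Add2 | r0:7,r1:4,r2:Add1,r3:Add2
c6: stall | r0:7,r1:4,r2:Add1,r3:Add2
c7: CDB Add1=15; issue SUB r1<-Add1 | r0:7,r1:Add1,r2:15,r3:Add2
c8: CDB Add2=11; issue SUB r0<-Add2 | r0:Add2,r1:Add1,r2:15,r3:11
c9: stall | r0:Add2,r1:Add1,r2:15,r3:11
c10: CDB Add1=4; issue SUB r3<-Add1 | r0:Add2,r1:4,r2:15,r3:Add1
c11: CDB Add2=4; issue MUL r1<-Mul1 | r0:4,r1:Mul1,r2:15,r3:Add1
c12: issue SUB r1<-Add2 | r0:4,r1:Add2,r2:15,r3:Add1
c13: CDB Add1=0; issue MUL r1<-Mul2 | r0:4,r1:Mul2,r2:15,r3:0
c14: - | r0:4,r1:Mul2,r2:15,r3:0
c15: CDB Add2=15 | r0:4,r1:Mul2,r2:15,r3:0
c16: CDB Mul1=60 | r0:4,r1:Mul2,r2:15,r3:0
c17: - | r0:4,r1:Mul2,r2:15,r3:0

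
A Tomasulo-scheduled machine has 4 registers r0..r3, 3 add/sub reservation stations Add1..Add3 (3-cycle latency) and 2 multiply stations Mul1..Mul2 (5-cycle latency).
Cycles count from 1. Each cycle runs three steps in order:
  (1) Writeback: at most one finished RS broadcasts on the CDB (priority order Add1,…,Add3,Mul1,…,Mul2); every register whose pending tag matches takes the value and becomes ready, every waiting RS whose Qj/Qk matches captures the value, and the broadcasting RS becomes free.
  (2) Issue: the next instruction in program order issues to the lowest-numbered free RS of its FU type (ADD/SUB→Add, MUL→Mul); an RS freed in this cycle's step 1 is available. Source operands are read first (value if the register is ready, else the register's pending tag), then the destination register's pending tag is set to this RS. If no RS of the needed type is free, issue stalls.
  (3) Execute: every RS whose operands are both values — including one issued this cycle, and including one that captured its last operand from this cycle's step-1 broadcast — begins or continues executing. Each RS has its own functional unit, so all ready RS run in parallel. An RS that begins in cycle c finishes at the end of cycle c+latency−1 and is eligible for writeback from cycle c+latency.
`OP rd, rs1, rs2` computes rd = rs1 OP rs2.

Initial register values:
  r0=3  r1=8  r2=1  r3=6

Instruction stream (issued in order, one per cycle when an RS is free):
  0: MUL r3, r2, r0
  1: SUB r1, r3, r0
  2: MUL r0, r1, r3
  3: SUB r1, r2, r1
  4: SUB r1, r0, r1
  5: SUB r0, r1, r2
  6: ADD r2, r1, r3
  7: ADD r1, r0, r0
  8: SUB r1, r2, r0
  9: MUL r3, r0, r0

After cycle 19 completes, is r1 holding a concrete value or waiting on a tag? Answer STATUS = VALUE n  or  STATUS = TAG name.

STATUS = TAG Add3

c1: issue MUL r3<-Mul1 | r0:3,r1:8,r2:1,r3:Mul1
c2: issue SUB r1<-Add1 | r0:3,r1:Add1,r2:1,r3:Mul1
c3: issue MUL r0<-Mul2 | r0:Mul2,r1:Add1,r2:1,r3:Mul1
c4: issue SUB r1<-Add2 | r0:Mul2,r1:Add2,r2:1,r3:Mul1
c5: issue SUB r1<-Add3 | r0:Mul2,r1:Add3,r2:1,r3:Mul1
c6: CDB Mul1=3; stall | r0:Mul2,r1:Add3,r2:1,r3:3
c7: stall | r0:Mul2,r1:Add3,r2:1,r3:3
c8: stall | r0:Mul2,r1:Add3,r2:1,r3:3
c9: CDB Add1=0; issue SUB r0<-Add1 | r0:Add1,r1:Add3,r2:1,r3:3
c10: stall | r0:Add1,r1:Add3,r2:1,r3:3
c11: stall | r0:Add1,r1:Add3,r2:1,r3:3
c12: CDB Add2=1; issue ADD r2<-Add2 | r0:Add1,r1:Add3,r2:Add2,r3:3
c13: stall | r0:Add1,r1:Add3,r2:Add2,r3:3
c14: CDB Mul2=0; stall | r0:Add1,r1:Add3,r2:Add2,r3:3
c15: stall | r0:Add1,r1:Add3,r2:Add2,r3:3
c16: stall | r0:Add1,r1:Add3,r2:Add2,r3:3
c17: CDB Add3=-1; issue ADD r1<-Add3 | r0:Add1,r1:Add3,r2:Add2,r3:3
c18: stall | r0:Add1,r1:Add3,r2:Add2,r3:3
c19: stall | r0:Add1,r1:Add3,r2:Add2,r3:3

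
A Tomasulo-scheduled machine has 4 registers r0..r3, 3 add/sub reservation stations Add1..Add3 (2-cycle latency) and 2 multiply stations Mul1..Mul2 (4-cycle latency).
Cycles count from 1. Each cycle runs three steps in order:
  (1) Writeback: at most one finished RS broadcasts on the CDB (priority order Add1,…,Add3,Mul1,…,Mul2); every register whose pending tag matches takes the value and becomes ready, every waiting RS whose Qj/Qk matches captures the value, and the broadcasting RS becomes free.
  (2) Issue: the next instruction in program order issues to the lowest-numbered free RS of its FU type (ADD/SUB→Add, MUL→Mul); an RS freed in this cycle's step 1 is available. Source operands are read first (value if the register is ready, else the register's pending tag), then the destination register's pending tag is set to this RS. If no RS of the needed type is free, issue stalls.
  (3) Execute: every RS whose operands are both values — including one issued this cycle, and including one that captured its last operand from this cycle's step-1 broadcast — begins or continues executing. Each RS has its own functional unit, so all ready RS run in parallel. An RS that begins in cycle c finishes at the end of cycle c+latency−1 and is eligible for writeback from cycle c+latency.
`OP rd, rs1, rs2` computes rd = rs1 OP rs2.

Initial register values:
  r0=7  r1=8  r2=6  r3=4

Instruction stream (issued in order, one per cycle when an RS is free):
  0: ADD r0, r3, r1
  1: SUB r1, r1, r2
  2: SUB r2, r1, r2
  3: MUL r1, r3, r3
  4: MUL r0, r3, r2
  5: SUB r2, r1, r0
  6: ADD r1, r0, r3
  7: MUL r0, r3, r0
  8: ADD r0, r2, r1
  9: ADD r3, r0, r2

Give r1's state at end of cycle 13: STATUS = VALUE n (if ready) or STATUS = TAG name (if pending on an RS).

cycle 1: issue ADD r0<-Add1 // r0:Add1,r1:8,r2:6,r3:4
cycle 2: issue SUB r1<-Add2 // r0:Add1,r1:Add2,r2:6,r3:4
cycle 3: CDB Add1=12; issue SUB r2<-Add1 // r0:12,r1:Add2,r2:Add1,r3:4
cycle 4: CDB Add2=2; issue MUL r1<-Mul1 // r0:12,r1:Mul1,r2:Add1,r3:4
cycle 5: issue MUL r0<-Mul2 // r0:Mul2,r1:Mul1,r2:Add1,r3:4
cycle 6: CDB Add1=-4; issue SUB r2<-Add1 // r0:Mul2,r1:Mul1,r2:Add1,r3:4
cycle 7: issue ADD r1<-Add2 // r0:Mul2,r1:Add2,r2:Add1,r3:4
cycle 8: CDB Mul1=16; issue MUL r0<-Mul1 // r0:Mul1,r1:Add2,r2:Add1,r3:4
cycle 9: issue ADD r0<-Add3 // r0:Add3,r1:Add2,r2:Add1,r3:4
cycle 10: CDB Mul2=-16; stall // r0:Add3,r1:Add2,r2:Add1,r3:4
cycle 11: stall // r0:Add3,r1:Add2,r2:Add1,r3:4
cycle 12: CDB Add1=32; issue ADD r3<-Add1 // r0:Add3,r1:Add2,r2:32,r3:Add1
cycle 13: CDB Add2=-12 // r0:Add3,r1:-12,r2:32,r3:Add1

STATUS = VALUE -12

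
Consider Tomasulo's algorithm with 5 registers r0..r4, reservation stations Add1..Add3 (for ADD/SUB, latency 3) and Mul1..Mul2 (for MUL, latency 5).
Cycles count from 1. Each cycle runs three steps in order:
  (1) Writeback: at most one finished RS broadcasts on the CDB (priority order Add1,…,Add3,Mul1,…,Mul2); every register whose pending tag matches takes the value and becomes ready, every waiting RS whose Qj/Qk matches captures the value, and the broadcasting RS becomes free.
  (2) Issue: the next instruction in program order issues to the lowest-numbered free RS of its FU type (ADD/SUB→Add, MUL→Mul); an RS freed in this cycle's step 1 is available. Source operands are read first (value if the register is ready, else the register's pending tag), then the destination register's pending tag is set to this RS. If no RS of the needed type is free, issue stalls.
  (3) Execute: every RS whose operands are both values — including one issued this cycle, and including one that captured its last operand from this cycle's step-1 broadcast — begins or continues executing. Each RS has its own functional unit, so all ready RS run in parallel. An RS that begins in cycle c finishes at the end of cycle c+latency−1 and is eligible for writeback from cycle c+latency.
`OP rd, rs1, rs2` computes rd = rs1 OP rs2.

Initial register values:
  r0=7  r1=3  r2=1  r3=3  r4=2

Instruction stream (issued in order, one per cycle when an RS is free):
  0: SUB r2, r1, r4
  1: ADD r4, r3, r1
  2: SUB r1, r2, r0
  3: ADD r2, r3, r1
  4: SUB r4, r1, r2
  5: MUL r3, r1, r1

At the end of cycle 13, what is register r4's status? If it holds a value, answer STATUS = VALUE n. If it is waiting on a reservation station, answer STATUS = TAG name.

STATUS = VALUE -3

  c1: issue SUB r2<-Add1  regs: r0:7,r1:3,r2:Add1,r3:3,r4:2
  c2: issue ADD r4<-Add2  regs: r0:7,r1:3,r2:Add1,r3:3,r4:Add2
  c3: issue SUB r1<-Add3  regs: r0:7,r1:Add3,r2:Add1,r3:3,r4:Add2
  c4: CDB Add1=1; issue ADD r2<-Add1  regs: r0:7,r1:Add3,r2:Add1,r3:3,r4:Add2
  c5: CDB Add2=6; issue SUB r4<-Add2  regs: r0:7,r1:Add3,r2:Add1,r3:3,r4:Add2
  c6: issue MUL r3<-Mul1  regs: r0:7,r1:Add3,r2:Add1,r3:Mul1,r4:Add2
  c7: CDB Add3=-6  regs: r0:7,r1:-6,r2:Add1,r3:Mul1,r4:Add2
  c8: -  regs: r0:7,r1:-6,r2:Add1,r3:Mul1,r4:Add2
  c9: -  regs: r0:7,r1:-6,r2:Add1,r3:Mul1,r4:Add2
  c10: CDB Add1=-3  regs: r0:7,r1:-6,r2:-3,r3:Mul1,r4:Add2
  c11: -  regs: r0:7,r1:-6,r2:-3,r3:Mul1,r4:Add2
  c12: CDB Mul1=36  regs: r0:7,r1:-6,r2:-3,r3:36,r4:Add2
  c13: CDB Add2=-3  regs: r0:7,r1:-6,r2:-3,r3:36,r4:-3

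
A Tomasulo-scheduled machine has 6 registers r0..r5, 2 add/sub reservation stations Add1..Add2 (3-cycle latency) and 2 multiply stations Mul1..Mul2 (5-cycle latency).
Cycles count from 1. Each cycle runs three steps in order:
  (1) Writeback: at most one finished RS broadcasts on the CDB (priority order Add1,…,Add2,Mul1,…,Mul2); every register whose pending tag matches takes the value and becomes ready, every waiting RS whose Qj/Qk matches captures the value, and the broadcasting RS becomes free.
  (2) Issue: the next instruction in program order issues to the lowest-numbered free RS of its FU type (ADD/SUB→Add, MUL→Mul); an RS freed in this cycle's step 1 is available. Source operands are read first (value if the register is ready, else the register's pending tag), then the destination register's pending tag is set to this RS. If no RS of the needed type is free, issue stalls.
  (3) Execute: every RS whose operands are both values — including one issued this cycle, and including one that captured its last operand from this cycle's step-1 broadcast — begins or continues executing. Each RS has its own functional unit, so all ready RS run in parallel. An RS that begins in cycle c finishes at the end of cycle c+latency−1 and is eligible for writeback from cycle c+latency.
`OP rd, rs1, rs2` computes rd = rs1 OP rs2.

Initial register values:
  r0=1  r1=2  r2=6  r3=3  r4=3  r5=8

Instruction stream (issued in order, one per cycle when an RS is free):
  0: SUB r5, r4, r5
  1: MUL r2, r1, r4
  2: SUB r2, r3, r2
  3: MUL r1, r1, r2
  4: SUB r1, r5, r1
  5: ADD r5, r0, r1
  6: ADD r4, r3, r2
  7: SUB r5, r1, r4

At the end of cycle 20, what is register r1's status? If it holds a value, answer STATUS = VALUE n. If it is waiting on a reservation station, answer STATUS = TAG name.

STATUS = VALUE 1

c1: issue SUB r5<-Add1 | r0:1,r1:2,r2:6,r3:3,r4:3,r5:Add1
c2: issue MUL r2<-Mul1 | r0:1,r1:2,r2:Mul1,r3:3,r4:3,r5:Add1
c3: issue SUB r2<-Add2 | r0:1,r1:2,r2:Add2,r3:3,r4:3,r5:Add1
c4: CDB Add1=-5; issue MUL r1<-Mul2 | r0:1,r1:Mul2,r2:Add2,r3:3,r4:3,r5:-5
c5: issue SUB r1<-Add1 | r0:1,r1:Add1,r2:Add2,r3:3,r4:3,r5:-5
c6: stall | r0:1,r1:Add1,r2:Add2,r3:3,r4:3,r5:-5
c7: CDB Mul1=6; stall | r0:1,r1:Add1,r2:Add2,r3:3,r4:3,r5:-5
c8: stall | r0:1,r1:Add1,r2:Add2,r3:3,r4:3,r5:-5
c9: stall | r0:1,r1:Add1,r2:Add2,r3:3,r4:3,r5:-5
c10: CDB Add2=-3; issue ADD r5<-Add2 | r0:1,r1:Add1,r2:-3,r3:3,r4:3,r5:Add2
c11: stall | r0:1,r1:Add1,r2:-3,r3:3,r4:3,r5:Add2
c12: stall | r0:1,r1:Add1,r2:-3,r3:3,r4:3,r5:Add2
c13: stall | r0:1,r1:Add1,r2:-3,r3:3,r4:3,r5:Add2
c14: stall | r0:1,r1:Add1,r2:-3,r3:3,r4:3,r5:Add2
c15: CDB Mul2=-6; stall | r0:1,r1:Add1,r2:-3,r3:3,r4:3,r5:Add2
c16: stall | r0:1,r1:Add1,r2:-3,r3:3,r4:3,r5:Add2
c17: stall | r0:1,r1:Add1,r2:-3,r3:3,r4:3,r5:Add2
c18: CDB Add1=1; issue ADD r4<-Add1 | r0:1,r1:1,r2:-3,r3:3,r4:Add1,r5:Add2
c19: stall | r0:1,r1:1,r2:-3,r3:3,r4:Add1,r5:Add2
c20: stall | r0:1,r1:1,r2:-3,r3:3,r4:Add1,r5:Add2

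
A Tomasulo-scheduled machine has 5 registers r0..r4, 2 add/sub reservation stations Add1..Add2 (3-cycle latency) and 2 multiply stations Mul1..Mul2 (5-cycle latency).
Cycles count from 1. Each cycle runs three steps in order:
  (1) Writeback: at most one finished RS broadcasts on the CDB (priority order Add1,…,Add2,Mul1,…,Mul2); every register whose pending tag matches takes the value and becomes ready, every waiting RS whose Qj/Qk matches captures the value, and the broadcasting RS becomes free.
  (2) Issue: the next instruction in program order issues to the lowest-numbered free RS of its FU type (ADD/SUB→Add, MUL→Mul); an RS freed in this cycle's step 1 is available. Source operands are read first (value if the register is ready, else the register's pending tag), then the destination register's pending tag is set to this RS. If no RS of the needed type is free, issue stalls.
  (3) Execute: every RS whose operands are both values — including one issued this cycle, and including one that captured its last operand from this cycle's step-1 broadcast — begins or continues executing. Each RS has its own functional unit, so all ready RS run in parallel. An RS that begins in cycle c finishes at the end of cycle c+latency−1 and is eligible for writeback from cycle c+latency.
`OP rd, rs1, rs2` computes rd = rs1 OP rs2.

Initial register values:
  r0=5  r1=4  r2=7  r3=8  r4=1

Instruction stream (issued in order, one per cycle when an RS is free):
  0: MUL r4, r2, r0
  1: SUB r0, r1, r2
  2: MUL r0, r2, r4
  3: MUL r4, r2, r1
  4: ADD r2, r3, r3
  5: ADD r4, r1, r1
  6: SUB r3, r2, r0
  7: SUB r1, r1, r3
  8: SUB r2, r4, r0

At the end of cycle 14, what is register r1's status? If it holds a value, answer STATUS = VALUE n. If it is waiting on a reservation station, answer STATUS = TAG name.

cycle 1: issue MUL r4<-Mul1 // r0:5,r1:4,r2:7,r3:8,r4:Mul1
cycle 2: issue SUB r0<-Add1 // r0:Add1,r1:4,r2:7,r3:8,r4:Mul1
cycle 3: issue MUL r0<-Mul2 // r0:Mul2,r1:4,r2:7,r3:8,r4:Mul1
cycle 4: stall // r0:Mul2,r1:4,r2:7,r3:8,r4:Mul1
cycle 5: CDB Add1=-3; stall // r0:Mul2,r1:4,r2:7,r3:8,r4:Mul1
cycle 6: CDB Mul1=35; issue MUL r4<-Mul1 // r0:Mul2,r1:4,r2:7,r3:8,r4:Mul1
cycle 7: issue ADD r2<-Add1 // r0:Mul2,r1:4,r2:Add1,r3:8,r4:Mul1
cycle 8: issue ADD r4<-Add2 // r0:Mul2,r1:4,r2:Add1,r3:8,r4:Add2
cycle 9: stall // r0:Mul2,r1:4,r2:Add1,r3:8,r4:Add2
cycle 10: CDB Add1=16; issue SUB r3<-Add1 // r0:Mul2,r1:4,r2:16,r3:Add1,r4:Add2
cycle 11: CDB Add2=8; issue SUB r1<-Add2 // r0:Mul2,r1:Add2,r2:16,r3:Add1,r4:8
cycle 12: CDB Mul1=28; stall // r0:Mul2,r1:Add2,r2:16,r3:Add1,r4:8
cycle 13: CDB Mul2=245; stall // r0:245,r1:Add2,r2:16,r3:Add1,r4:8
cycle 14: stall // r0:245,r1:Add2,r2:16,r3:Add1,r4:8

STATUS = TAG Add2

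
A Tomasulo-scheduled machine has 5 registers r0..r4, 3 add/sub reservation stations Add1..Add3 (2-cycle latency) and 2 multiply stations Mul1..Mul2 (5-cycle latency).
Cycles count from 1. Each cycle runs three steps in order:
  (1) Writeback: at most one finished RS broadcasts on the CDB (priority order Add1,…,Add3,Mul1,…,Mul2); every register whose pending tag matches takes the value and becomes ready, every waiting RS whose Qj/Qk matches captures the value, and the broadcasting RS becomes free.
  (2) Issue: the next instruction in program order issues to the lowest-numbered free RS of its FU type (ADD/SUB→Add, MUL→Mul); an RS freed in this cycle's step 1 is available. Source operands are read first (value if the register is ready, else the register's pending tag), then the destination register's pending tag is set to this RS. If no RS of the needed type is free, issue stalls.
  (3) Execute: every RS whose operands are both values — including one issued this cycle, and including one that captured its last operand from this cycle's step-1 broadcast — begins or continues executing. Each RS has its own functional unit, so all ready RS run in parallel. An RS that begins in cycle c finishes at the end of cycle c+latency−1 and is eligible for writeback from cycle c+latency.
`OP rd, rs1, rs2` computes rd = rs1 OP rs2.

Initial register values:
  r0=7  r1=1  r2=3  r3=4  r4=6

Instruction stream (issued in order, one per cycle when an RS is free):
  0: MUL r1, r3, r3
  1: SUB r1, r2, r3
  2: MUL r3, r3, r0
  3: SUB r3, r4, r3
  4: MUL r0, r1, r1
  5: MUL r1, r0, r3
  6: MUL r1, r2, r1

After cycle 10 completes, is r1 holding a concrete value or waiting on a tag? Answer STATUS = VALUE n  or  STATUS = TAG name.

STATUS = TAG Mul2

  c1: issue MUL r1<-Mul1  regs: r0:7,r1:Mul1,r2:3,r3:4,r4:6
  c2: issue SUB r1<-Add1  regs: r0:7,r1:Add1,r2:3,r3:4,r4:6
  c3: issue MUL r3<-Mul2  regs: r0:7,r1:Add1,r2:3,r3:Mul2,r4:6
  c4: CDB Add1=-1; issue SUB r3<-Add1  regs: r0:7,r1:-1,r2:3,r3:Add1,r4:6
  c5: stall  regs: r0:7,r1:-1,r2:3,r3:Add1,r4:6
  c6: CDB Mul1=16; issue MUL r0<-Mul1  regs: r0:Mul1,r1:-1,r2:3,r3:Add1,r4:6
  c7: stall  regs: r0:Mul1,r1:-1,r2:3,r3:Add1,r4:6
  c8: CDB Mul2=28; issue MUL r1<-Mul2  regs: r0:Mul1,r1:Mul2,r2:3,r3:Add1,r4:6
  c9: stall  regs: r0:Mul1,r1:Mul2,r2:3,r3:Add1,r4:6
  c10: CDB Add1=-22; stall  regs: r0:Mul1,r1:Mul2,r2:3,r3:-22,r4:6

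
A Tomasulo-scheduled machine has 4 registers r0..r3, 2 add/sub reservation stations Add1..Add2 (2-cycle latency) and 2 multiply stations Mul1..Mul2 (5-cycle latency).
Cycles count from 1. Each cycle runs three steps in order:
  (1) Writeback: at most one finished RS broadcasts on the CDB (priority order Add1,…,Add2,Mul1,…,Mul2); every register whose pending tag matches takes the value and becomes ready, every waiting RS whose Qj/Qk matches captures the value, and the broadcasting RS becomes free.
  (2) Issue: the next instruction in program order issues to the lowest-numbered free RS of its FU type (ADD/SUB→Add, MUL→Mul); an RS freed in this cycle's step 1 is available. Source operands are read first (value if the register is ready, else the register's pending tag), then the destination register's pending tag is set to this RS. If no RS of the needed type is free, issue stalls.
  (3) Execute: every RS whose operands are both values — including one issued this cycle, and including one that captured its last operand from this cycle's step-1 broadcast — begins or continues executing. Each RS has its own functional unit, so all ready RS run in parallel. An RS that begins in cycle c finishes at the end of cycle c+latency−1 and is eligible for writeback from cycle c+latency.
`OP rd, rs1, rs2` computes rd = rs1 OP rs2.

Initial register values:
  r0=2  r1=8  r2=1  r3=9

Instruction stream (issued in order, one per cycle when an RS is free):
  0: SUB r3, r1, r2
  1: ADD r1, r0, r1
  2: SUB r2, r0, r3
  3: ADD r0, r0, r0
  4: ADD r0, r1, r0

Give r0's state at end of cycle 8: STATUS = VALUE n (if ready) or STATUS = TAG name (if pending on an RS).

STATUS = VALUE 14

c1: issue SUB r3<-Add1 | r0:2,r1:8,r2:1,r3:Add1
c2: issue ADD r1<-Add2 | r0:2,r1:Add2,r2:1,r3:Add1
c3: CDB Add1=7; issue SUB r2<-Add1 | r0:2,r1:Add2,r2:Add1,r3:7
c4: CDB Add2=10; issue ADD r0<-Add2 | r0:Add2,r1:10,r2:Add1,r3:7
c5: CDB Add1=-5; issue ADD r0<-Add1 | r0:Add1,r1:10,r2:-5,r3:7
c6: CDB Add2=4 | r0:Add1,r1:10,r2:-5,r3:7
c7: - | r0:Add1,r1:10,r2:-5,r3:7
c8: CDB Add1=14 | r0:14,r1:10,r2:-5,r3:7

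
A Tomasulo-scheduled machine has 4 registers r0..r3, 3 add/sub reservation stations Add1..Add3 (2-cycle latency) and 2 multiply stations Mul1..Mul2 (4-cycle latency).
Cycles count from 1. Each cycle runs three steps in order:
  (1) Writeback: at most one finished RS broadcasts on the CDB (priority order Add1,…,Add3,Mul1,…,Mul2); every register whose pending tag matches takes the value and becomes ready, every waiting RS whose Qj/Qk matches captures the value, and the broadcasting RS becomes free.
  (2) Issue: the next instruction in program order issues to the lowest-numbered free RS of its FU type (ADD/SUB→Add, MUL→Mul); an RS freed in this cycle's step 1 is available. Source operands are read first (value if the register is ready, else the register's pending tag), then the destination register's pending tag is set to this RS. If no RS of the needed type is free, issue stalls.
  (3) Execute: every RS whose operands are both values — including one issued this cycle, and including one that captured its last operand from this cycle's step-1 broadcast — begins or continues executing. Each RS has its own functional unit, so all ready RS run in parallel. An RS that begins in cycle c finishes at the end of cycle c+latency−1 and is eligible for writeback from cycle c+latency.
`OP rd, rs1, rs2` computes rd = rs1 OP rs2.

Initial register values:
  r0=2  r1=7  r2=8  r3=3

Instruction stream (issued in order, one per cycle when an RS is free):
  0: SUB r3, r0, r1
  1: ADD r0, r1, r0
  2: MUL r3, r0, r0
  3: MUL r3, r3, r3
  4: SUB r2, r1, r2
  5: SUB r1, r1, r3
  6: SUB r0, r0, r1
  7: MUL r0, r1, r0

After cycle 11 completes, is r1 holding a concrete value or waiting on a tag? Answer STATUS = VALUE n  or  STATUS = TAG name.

  c1: issue SUB r3<-Add1  regs: r0:2,r1:7,r2:8,r3:Add1
  c2: issue ADD r0<-Add2  regs: r0:Add2,r1:7,r2:8,r3:Add1
  c3: CDB Add1=-5; issue MUL r3<-Mul1  regs: r0:Add2,r1:7,r2:8,r3:Mul1
  c4: CDB Add2=9; issue MUL r3<-Mul2  regs: r0:9,r1:7,r2:8,r3:Mul2
  c5: issue SUB r2<-Add1  regs: r0:9,r1:7,r2:Add1,r3:Mul2
  c6: issue SUB r1<-Add2  regs: r0:9,r1:Add2,r2:Add1,r3:Mul2
  c7: CDB Add1=-1; issue SUB r0<-Add1  regs: r0:Add1,r1:Add2,r2:-1,r3:Mul2
  c8: CDB Mul1=81; issue MUL r0<-Mul1  regs: r0:Mul1,r1:Add2,r2:-1,r3:Mul2
  c9: -  regs: r0:Mul1,r1:Add2,r2:-1,r3:Mul2
  c10: -  regs: r0:Mul1,r1:Add2,r2:-1,r3:Mul2
  c11: -  regs: r0:Mul1,r1:Add2,r2:-1,r3:Mul2

STATUS = TAG Add2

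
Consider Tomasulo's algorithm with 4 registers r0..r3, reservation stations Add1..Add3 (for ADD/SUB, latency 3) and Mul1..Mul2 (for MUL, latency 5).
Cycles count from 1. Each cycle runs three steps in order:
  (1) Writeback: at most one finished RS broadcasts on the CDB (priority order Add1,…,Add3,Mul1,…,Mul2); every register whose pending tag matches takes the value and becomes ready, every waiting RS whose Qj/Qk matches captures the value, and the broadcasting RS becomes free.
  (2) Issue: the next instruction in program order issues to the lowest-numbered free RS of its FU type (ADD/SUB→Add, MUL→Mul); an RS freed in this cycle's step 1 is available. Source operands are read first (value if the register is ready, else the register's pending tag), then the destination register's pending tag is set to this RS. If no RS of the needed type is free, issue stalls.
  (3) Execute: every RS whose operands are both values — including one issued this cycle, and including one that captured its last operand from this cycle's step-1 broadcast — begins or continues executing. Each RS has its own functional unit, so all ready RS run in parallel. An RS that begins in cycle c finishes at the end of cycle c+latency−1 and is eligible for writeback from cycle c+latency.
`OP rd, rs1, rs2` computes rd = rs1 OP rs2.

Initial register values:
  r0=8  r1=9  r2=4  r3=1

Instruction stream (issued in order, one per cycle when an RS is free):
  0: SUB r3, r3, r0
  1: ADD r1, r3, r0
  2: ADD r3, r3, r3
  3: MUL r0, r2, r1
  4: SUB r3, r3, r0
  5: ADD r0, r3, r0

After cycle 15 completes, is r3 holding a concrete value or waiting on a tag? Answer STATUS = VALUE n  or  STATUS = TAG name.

STATUS = VALUE -18

c1: issue SUB r3<-Add1 | r0:8,r1:9,r2:4,r3:Add1
c2: issue ADD r1<-Add2 | r0:8,r1:Add2,r2:4,r3:Add1
c3: issue ADD r3<-Add3 | r0:8,r1:Add2,r2:4,r3:Add3
c4: CDB Add1=-7; issue MUL r0<-Mul1 | r0:Mul1,r1:Add2,r2:4,r3:Add3
c5: issue SUB r3<-Add1 | r0:Mul1,r1:Add2,r2:4,r3:Add1
c6: stall | r0:Mul1,r1:Add2,r2:4,r3:Add1
c7: CDB Add2=1; issue ADD r0<-Add2 | r0:Add2,r1:1,r2:4,r3:Add1
c8: CDB Add3=-14 | r0:Add2,r1:1,r2:4,r3:Add1
c9: - | r0:Add2,r1:1,r2:4,r3:Add1
c10: - | r0:Add2,r1:1,r2:4,r3:Add1
c11: - | r0:Add2,r1:1,r2:4,r3:Add1
c12: CDB Mul1=4 | r0:Add2,r1:1,r2:4,r3:Add1
c13: - | r0:Add2,r1:1,r2:4,r3:Add1
c14: - | r0:Add2,r1:1,r2:4,r3:Add1
c15: CDB Add1=-18 | r0:Add2,r1:1,r2:4,r3:-18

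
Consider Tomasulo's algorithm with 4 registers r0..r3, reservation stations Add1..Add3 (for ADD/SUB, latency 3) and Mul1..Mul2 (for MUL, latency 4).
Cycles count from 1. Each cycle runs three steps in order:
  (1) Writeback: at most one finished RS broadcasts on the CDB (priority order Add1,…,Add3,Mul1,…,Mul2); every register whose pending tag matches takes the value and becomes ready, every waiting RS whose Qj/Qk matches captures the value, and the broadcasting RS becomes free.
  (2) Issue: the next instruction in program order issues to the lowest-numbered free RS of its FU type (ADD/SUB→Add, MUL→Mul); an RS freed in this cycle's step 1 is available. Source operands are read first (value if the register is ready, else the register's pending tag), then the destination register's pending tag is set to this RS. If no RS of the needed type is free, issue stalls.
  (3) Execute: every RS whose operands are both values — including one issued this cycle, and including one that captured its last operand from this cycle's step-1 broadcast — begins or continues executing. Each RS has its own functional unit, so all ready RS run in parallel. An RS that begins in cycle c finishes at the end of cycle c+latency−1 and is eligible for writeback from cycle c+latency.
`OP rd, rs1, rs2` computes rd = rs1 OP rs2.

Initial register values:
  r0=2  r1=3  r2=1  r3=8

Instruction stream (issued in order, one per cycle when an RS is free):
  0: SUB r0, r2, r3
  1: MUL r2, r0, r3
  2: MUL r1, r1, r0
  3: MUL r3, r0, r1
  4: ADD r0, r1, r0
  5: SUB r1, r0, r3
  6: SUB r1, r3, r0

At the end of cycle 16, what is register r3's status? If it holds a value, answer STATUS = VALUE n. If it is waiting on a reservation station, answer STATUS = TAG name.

c1: issue SUB r0<-Add1 | r0:Add1,r1:3,r2:1,r3:8
c2: issue MUL r2<-Mul1 | r0:Add1,r1:3,r2:Mul1,r3:8
c3: issue MUL r1<-Mul2 | r0:Add1,r1:Mul2,r2:Mul1,r3:8
c4: CDB Add1=-7; stall | r0:-7,r1:Mul2,r2:Mul1,r3:8
c5: stall | r0:-7,r1:Mul2,r2:Mul1,r3:8
c6: stall | r0:-7,r1:Mul2,r2:Mul1,r3:8
c7: stall | r0:-7,r1:Mul2,r2:Mul1,r3:8
c8: CDB Mul1=-56; issue MUL r3<-Mul1 | r0:-7,r1:Mul2,r2:-56,r3:Mul1
c9: CDB Mul2=-21; issue ADD r0<-Add1 | r0:Add1,r1:-21,r2:-56,r3:Mul1
c10: issue SUB r1<-Add2 | r0:Add1,r1:Add2,r2:-56,r3:Mul1
c11: issue SUB r1<-Add3 | r0:Add1,r1:Add3,r2:-56,r3:Mul1
c12: CDB Add1=-28 | r0:-28,r1:Add3,r2:-56,r3:Mul1
c13: CDB Mul1=147 | r0:-28,r1:Add3,r2:-56,r3:147
c14: - | r0:-28,r1:Add3,r2:-56,r3:147
c15: - | r0:-28,r1:Add3,r2:-56,r3:147
c16: CDB Add2=-175 | r0:-28,r1:Add3,r2:-56,r3:147

STATUS = VALUE 147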